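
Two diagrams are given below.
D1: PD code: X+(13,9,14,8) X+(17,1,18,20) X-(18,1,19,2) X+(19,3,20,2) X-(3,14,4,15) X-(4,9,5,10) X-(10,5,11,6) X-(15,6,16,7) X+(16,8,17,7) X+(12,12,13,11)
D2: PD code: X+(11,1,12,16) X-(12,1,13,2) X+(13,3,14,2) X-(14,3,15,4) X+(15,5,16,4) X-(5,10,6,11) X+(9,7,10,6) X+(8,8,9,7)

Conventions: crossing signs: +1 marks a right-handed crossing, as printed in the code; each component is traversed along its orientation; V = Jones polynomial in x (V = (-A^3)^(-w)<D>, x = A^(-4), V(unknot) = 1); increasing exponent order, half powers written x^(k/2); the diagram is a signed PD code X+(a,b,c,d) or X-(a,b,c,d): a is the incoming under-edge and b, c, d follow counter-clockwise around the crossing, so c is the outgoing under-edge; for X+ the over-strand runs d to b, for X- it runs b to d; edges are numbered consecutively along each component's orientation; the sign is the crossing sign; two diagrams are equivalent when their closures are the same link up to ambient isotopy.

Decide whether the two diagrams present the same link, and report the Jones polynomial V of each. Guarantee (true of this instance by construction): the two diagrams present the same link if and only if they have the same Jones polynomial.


equivalent: yes
V(D1) = 1  (w 0, c 10, <D> = 1)
V(D2) = 1  [8 crossings, <D> = A^6, w = +2]
key observation: Reidemeister moves carry D1 (10 crossings) to D2 (8)


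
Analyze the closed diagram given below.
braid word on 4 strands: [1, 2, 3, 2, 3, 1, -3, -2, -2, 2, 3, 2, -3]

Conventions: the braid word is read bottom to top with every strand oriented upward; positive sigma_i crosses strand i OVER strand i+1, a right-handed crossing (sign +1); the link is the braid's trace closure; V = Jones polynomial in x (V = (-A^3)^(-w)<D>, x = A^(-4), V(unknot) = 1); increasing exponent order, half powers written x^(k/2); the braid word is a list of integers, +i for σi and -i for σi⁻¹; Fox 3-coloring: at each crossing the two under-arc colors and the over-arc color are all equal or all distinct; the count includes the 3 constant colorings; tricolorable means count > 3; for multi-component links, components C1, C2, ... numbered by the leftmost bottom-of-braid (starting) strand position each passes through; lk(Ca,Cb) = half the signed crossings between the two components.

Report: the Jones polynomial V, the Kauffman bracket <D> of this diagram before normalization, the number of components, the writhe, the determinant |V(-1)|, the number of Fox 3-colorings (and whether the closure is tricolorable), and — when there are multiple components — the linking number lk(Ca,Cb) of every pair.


V(x) = x - x^2 + 2x^3 - x^4 + x^5 - x^6
bracket: A^-9 - A^-5 + A^-1 - 2A^3 + A^7 - A^11, w = +5
1 component, writhe +5, over 13 crossings
det 7, colorings 3 of 3^13 — not tricolorable
observation: w = +5 shifts under R1 moves; the (-A^3)^(-5) factor cancels that in V


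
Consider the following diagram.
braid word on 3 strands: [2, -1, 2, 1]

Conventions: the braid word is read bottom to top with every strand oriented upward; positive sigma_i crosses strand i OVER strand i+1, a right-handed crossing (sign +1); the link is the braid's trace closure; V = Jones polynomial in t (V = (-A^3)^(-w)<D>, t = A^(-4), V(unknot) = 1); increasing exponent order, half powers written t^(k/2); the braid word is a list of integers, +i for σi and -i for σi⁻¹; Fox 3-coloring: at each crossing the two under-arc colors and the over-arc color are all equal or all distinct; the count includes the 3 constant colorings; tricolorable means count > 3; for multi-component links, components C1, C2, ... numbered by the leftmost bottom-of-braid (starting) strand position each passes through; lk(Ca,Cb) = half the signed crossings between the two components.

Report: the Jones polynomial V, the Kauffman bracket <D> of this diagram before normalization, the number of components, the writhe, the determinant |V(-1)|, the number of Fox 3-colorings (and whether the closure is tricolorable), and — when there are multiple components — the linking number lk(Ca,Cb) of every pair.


V = 1
<D> = A^6 (w = +2)
1 component over 4 crossings, w = +2
3 Fox colorings among 3^4, |V(-1)| = 1: not tricolorable
why: |V(-1)| = 1: so not tricolorable, since 3 does not divide 1


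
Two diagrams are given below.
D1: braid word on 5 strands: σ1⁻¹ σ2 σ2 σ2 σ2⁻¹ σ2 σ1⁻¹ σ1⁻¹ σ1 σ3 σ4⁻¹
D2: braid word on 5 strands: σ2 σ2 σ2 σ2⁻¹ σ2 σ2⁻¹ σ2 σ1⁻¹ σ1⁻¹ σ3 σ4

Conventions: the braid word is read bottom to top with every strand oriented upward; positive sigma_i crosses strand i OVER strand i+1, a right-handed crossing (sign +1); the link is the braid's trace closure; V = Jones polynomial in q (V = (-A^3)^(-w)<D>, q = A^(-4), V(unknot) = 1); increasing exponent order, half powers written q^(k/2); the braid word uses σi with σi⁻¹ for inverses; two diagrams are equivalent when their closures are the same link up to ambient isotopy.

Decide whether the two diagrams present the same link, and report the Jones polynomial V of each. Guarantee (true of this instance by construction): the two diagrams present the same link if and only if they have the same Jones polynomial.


same link: yes
V(D1) = -q^(-3/2) - 2q^(1/2) + q^(3/2) - q^(5/2) + q^(7/2)  [11 crossings, <D> = -A^-11 + A^-7 - A^-3 + 2A + A^9, w = +1]
V(D2) = -q^(-3/2) - 2q^(1/2) + q^(3/2) - q^(5/2) + q^(7/2)  [11 crossings, <D> = -A^-5 + A^-1 - A^3 + 2A^7 + A^15, w = +3]
insight: D2 (11 crossings) and D1 (11) are Markov-related braid presentations


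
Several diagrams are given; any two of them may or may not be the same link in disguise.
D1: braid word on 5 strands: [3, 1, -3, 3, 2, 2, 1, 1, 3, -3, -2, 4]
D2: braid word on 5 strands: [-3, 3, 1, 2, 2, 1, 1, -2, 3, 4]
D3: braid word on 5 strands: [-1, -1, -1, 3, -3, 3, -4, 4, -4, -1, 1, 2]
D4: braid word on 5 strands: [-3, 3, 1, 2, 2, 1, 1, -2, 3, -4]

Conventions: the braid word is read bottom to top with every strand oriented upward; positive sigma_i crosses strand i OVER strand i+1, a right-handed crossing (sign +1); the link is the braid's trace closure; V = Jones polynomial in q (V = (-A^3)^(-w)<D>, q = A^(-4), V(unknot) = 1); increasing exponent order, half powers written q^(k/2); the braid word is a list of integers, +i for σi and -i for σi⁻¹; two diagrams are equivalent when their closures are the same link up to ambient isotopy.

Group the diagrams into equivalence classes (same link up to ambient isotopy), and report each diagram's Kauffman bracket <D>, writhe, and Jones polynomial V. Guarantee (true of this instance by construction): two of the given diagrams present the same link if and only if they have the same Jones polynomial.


classes: {D1, D2, D4} | {D3}
V(D1) = q - q^2 + 2q^3 - q^4 + q^5 - q^6  [12 crossings, <D> = -A^-6 + A^-2 - A^2 + 2A^6 - A^10 + A^14, w = +6]
D2 (bracket -A^-6 + A^-2 - A^2 + 2A^6 - A^10 + A^14; 10 crossings at w = +6): V = q - q^2 + 2q^3 - q^4 + q^5 - q^6
D3 (bracket A^-2 + A^6 - A^10; 12 crossings at w = -2): V = -q^-4 + q^-3 + q^-1
V(D4) = q - q^2 + 2q^3 - q^4 + q^5 - q^6  [10 crossings, <D> = -A^-12 + A^-8 - A^-4 + 2 - A^4 + A^8, w = +4]
note: 2 values of V(q) split the 4 diagrams


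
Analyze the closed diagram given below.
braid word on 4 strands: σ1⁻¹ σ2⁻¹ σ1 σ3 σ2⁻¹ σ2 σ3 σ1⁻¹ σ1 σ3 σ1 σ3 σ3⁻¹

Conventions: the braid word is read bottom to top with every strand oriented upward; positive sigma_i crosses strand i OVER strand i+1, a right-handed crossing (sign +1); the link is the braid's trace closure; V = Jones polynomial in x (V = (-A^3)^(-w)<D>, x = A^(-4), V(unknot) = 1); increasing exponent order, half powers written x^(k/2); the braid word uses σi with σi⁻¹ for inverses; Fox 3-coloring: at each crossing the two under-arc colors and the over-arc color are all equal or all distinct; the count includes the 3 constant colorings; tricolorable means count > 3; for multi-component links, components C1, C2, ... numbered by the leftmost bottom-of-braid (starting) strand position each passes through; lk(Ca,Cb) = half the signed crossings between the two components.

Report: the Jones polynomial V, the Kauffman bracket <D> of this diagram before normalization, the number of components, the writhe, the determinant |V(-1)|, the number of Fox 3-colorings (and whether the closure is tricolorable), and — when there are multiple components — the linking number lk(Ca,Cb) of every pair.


Jones polynomial: V(x) = x + x^3 - x^4
<D> = A^-7 - A^-3 - A^5; writhe +3
components 1, writhe +3 (13 crossings)
3-colorings: 9 of 3^13, det 3 — tricolorable
note: the span of V is 3, forcing >= 3 crossings in any diagram


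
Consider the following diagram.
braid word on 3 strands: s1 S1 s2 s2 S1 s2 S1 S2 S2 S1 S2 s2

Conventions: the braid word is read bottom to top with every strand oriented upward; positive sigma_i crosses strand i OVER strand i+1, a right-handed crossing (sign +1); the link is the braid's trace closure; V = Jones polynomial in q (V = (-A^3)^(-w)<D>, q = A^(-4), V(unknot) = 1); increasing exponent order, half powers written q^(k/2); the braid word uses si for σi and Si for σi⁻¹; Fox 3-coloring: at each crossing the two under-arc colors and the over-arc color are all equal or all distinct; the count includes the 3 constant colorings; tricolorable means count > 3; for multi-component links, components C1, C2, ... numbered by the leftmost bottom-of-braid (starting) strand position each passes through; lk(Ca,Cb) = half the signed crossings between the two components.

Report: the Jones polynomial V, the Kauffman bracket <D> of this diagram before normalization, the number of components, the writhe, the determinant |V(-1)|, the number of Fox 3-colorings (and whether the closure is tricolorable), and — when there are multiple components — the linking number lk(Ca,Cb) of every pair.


V(q) = -q^-5 + q^-4 - q^-3 + 2q^-2 - q^-1 + 2 - q
bracket: -A^-10 + 2A^-6 - A^-2 + 2A^2 - A^6 + A^10 - A^14, w = -2
1 component, writhe -2, over 12 crossings
det 9, colorings 9 of 3^12 — tricolorable
observation: free reduction leaves σ2 σ2 σ1⁻¹ σ2 σ1⁻¹ σ2⁻¹ σ2⁻¹ σ1⁻¹ of the original 12 letters


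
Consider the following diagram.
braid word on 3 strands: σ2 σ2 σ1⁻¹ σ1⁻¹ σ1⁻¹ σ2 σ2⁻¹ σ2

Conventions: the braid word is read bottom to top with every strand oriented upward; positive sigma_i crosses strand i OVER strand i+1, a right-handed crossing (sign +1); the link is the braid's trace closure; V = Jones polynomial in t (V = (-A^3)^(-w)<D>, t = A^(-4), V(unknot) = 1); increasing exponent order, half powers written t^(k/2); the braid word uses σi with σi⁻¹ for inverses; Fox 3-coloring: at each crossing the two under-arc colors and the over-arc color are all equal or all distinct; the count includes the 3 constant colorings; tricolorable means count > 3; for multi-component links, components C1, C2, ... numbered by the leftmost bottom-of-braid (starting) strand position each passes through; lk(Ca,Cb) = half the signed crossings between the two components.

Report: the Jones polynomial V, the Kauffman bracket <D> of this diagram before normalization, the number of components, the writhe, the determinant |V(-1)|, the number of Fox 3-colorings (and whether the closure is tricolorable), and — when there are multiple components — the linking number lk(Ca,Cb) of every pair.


Jones polynomial: V(t) = -t^-3 + t^-2 - t^-1 + 3 - t + t^2 - t^3
<D> = -A^-12 + A^-8 - A^-4 + 3 - A^4 + A^8 - A^12; writhe 0
components 1, writhe 0 (8 crossings)
3-colorings: 27 of 3^8, det 9 — tricolorable
note: free reduction leaves σ2 σ2 σ1⁻¹ σ1⁻¹ σ1⁻¹ σ2 of the original 8 letters


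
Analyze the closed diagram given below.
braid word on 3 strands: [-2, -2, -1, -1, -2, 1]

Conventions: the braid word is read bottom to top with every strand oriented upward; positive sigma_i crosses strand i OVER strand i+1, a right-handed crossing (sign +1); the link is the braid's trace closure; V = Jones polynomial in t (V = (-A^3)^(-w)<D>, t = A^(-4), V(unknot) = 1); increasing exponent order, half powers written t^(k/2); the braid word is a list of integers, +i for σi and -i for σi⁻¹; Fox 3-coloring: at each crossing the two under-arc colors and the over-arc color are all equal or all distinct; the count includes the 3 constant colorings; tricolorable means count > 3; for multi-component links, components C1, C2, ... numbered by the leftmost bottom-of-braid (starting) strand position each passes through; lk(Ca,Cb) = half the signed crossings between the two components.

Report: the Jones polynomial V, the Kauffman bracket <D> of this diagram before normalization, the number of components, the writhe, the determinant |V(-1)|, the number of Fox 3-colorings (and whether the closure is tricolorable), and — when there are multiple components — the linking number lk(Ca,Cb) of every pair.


V = -t^-6 + t^-5 - t^-4 + 2t^-3 - t^-2 + t^-1
<D> = A^-8 - A^-4 + 2 - A^4 + A^8 - A^12 (w = -4)
1 component over 6 crossings, w = -4
3 Fox colorings among 3^6, |V(-1)| = 7: not tricolorable
why: |V(-1)| = 7: so not tricolorable, since 3 does not divide 7


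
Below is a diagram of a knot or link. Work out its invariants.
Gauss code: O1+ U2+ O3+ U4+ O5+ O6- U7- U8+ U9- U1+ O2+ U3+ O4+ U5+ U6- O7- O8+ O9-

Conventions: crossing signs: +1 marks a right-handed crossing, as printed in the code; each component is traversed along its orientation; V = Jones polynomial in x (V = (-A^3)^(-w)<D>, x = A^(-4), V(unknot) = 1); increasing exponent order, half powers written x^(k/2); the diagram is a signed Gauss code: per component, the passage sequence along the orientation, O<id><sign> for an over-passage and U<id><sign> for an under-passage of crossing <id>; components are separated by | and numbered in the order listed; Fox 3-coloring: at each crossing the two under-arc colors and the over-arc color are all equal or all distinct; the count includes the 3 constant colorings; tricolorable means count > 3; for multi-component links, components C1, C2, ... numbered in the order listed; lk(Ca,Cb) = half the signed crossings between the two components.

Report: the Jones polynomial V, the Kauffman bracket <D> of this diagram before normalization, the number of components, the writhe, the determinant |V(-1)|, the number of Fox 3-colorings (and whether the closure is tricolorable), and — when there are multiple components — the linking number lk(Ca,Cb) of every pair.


V = x + x^3 - x^4
<D> = A^-7 - A^-3 - A^5 (w = +3)
1 component over 9 crossings, w = +3
9 Fox colorings among 3^9, |V(-1)| = 3: tricolorable
why: V spans 3 powers of x: at least 3 crossings in any diagram


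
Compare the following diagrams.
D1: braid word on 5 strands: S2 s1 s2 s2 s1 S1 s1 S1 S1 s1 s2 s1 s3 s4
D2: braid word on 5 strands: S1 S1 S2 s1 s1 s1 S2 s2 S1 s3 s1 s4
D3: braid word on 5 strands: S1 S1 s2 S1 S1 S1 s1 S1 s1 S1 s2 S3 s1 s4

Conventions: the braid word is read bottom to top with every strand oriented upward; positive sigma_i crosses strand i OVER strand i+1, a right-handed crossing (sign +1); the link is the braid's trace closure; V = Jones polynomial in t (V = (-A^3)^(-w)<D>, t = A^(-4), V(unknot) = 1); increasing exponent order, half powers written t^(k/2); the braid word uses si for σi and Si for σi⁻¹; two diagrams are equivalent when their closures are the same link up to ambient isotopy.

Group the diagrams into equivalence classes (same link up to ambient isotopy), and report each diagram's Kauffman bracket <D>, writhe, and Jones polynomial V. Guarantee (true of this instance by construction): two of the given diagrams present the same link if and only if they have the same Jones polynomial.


equivalence classes: {D1} | {D2} | {D3}
D1 (bracket -A^-6 + A^-2 - A^2 + 2A^6 - A^10 + A^14; 14 crossings at w = +6): V = t - t^2 + 2t^3 - t^4 + t^5 - t^6
V(D2) = 1  (w +2, c 12, <D> = A^6)
V(D3) = t^-5 - 2t^-4 + 2t^-3 - 2t^-2 + 2t^-1 - 1 + t  (w -2, c 14, <D> = A^-10 - A^-6 + 2A^-2 - 2A^2 + 2A^6 - 2A^10 + A^14)
observation: V(t) takes 3 values over 3 diagrams, fixing the grouping


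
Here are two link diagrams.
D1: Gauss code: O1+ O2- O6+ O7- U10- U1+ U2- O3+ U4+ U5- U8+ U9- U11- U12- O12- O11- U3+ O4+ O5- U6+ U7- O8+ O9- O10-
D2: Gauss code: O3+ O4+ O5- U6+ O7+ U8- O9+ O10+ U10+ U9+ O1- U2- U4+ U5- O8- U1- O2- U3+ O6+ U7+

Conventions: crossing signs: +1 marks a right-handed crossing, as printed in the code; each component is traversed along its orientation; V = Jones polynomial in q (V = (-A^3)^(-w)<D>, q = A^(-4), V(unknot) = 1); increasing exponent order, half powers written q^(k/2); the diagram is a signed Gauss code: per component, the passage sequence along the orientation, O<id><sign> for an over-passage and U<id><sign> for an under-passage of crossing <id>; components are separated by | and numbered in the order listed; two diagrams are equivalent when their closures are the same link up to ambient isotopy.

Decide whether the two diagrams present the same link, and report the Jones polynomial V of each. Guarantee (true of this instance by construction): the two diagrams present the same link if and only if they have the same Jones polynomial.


same link: no
V(D1) = 1  [12 crossings, <D> = A^-6, w = -2]
V(D2) = -q^-3 + q^-2 - q^-1 + 3 - q + q^2 - q^3  (w +2, c 10, <D> = -A^-6 + A^-2 - A^2 + 3A^6 - A^10 + A^14 - A^18)
note: V(q) takes 2 values over 2 diagrams, fixing the grouping


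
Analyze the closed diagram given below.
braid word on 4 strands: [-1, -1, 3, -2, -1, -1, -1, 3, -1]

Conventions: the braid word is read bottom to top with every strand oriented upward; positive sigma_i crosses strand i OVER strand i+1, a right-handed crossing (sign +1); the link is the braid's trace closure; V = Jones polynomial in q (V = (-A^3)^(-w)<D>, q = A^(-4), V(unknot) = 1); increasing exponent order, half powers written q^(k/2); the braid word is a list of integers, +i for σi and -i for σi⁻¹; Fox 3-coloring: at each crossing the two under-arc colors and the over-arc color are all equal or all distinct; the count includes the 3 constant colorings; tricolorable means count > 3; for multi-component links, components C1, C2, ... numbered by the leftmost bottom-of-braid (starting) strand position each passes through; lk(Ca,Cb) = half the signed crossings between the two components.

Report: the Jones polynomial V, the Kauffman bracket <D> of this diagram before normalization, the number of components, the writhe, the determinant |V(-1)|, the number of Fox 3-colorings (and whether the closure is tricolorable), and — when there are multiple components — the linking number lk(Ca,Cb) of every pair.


V(q) = q^-8 - q^-7 + 2q^-6 - 2q^-5 + 2q^-4 - q^-3 + 2q^-2 + 1
bracket: -A^-15 - 2A^-7 + A^-3 - 2A + 2A^5 - 2A^9 + A^13 - A^17, w = -5
3 components, writhe -5, over 9 crossings
lk(C1,C2) = -3
linking number lk(C1,C3) = 0
lk(C2,C3): +1
det 12, colorings 9 of 3^9 — tricolorable
observation: w = -5 shifts under R1 moves; the (-A^3)^(5) factor cancels that in V


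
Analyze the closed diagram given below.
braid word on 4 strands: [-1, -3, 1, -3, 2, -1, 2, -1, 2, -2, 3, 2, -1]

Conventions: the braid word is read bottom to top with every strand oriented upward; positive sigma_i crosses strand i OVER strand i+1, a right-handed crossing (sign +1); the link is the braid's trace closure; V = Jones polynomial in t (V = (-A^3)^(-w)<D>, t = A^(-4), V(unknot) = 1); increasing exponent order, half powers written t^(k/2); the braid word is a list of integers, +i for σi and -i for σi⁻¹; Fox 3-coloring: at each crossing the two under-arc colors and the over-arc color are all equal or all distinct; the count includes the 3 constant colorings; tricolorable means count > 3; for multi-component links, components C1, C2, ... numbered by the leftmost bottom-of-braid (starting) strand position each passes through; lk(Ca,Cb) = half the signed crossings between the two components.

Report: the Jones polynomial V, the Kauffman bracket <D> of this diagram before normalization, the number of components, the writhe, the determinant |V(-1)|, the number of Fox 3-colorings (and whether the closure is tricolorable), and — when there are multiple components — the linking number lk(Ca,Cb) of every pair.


V(t) = t^-3 + t^-2 + t^-1 + 1
bracket: -A^-3 - A - A^5 - A^9, w = -1
3 components, writhe -1, over 13 crossings
lk(C1,C2) = 0
linking number lk(C1,C3) = -1
lk(C2,C3): 0
det 0, colorings 9 of 3^13 — tricolorable
observation: the span of V is 3, within the link bound 13 + 3 - 1


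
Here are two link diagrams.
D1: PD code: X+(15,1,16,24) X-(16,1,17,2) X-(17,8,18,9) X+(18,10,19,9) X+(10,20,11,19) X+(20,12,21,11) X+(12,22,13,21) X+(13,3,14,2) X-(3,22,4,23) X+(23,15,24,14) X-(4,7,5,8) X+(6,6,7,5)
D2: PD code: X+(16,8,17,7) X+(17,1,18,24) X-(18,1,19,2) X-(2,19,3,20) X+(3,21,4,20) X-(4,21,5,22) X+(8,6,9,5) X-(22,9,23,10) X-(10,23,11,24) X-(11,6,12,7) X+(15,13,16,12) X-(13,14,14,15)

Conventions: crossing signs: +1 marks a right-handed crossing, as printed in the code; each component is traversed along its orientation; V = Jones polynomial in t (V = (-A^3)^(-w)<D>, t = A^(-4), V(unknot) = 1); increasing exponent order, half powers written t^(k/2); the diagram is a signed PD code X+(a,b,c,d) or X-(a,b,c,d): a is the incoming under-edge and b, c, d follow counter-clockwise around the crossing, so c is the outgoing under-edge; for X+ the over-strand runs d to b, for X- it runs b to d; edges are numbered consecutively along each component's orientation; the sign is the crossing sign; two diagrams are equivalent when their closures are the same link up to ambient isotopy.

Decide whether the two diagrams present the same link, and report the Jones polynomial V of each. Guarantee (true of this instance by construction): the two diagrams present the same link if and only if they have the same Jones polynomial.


equivalent: no
D1 (bracket -A^-12 + A^-8 - A^-4 + 2 - A^4 + A^8; 12 crossings at w = +4): V = t - t^2 + 2t^3 - t^4 + t^5 - t^6
D2 (bracket A^-2 + A^6 - A^10; 12 crossings at w = -2): V = -t^-4 + t^-3 + t^-1
key observation: comparing 2 Jones polynomials yields 2 groups


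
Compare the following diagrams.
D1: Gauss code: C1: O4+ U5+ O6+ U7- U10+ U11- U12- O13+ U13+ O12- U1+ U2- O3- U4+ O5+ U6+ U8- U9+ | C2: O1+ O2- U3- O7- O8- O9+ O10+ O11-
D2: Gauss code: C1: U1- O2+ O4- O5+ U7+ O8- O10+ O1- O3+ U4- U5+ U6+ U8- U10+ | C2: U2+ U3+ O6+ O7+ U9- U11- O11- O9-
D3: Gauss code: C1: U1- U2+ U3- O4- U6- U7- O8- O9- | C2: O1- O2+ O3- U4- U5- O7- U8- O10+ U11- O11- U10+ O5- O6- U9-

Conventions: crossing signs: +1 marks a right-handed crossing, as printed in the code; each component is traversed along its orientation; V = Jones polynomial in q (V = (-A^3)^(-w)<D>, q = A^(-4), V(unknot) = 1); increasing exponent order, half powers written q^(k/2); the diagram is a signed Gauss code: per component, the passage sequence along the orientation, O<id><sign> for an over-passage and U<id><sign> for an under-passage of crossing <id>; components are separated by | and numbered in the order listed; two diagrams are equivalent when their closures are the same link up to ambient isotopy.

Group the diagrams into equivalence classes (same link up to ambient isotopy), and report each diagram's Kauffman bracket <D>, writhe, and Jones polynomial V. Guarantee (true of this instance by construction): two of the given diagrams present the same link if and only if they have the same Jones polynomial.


equivalence classes: {D1} | {D2} | {D3}
D1 (bracket -A^-11 + A^-7 - A^-3 + 2A + A^9; 13 crossings at w = +1): V = -q^(-3/2) - 2q^(1/2) + q^(3/2) - q^(5/2) + q^(7/2)
V(D2) = -q^(1/2) + q^(3/2) - q^(5/2) - q^(9/2)  [11 crossings, <D> = A^-15 + A^-7 - A^-3 + A, w = +1]
V(D3) = -q^(-17/2) + q^(-15/2) - q^(-13/2) + q^(-11/2) - q^(-9/2) - q^(-5/2)  [11 crossings, <D> = A^-11 + A^-3 - A + A^5 - A^9 + A^13, w = -7]
key observation: comparing 3 Jones polynomials yields 3 groups


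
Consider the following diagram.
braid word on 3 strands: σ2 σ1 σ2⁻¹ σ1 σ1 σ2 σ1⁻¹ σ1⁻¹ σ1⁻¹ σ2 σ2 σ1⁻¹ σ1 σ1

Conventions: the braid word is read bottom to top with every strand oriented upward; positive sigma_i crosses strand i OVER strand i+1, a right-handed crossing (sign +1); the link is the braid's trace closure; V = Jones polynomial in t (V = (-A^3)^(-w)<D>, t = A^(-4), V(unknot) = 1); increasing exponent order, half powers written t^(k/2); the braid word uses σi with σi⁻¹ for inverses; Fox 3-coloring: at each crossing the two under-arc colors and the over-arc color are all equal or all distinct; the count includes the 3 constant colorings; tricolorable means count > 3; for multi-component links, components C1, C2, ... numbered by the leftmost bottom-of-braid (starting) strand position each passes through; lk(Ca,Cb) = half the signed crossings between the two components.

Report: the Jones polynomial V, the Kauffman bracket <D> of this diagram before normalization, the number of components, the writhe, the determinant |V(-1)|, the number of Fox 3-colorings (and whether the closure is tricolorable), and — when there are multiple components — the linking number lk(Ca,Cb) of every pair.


Jones polynomial: V(t) = -1 + 3t - 3t^2 + 5t^3 - 5t^4 + 4t^5 - 3t^6 + 2t^7 - t^8
<D> = -A^-20 + 2A^-16 - 3A^-12 + 4A^-8 - 5A^-4 + 5 - 3A^4 + 3A^8 - A^12; writhe +4
components 1, writhe +4 (14 crossings)
3-colorings: 9 of 3^14, det 27 — tricolorable
note: |V(-1)| = 27: so tricolorable, since 3 divides 27


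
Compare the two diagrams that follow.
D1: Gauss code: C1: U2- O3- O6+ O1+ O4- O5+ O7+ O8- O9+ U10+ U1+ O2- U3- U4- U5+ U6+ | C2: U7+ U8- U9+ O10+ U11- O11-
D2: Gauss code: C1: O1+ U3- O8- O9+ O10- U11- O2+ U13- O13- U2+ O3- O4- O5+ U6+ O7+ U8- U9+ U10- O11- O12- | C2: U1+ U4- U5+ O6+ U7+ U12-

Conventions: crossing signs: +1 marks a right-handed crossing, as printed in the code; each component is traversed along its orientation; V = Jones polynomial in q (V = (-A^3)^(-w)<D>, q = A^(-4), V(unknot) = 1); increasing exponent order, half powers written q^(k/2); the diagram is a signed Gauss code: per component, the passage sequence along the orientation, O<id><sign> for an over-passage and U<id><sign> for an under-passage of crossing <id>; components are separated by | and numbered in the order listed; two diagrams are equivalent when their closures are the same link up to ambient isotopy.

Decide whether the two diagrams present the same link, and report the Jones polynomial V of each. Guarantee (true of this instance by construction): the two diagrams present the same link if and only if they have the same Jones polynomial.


equivalent: no
V(D1) = -q^(1/2) - q^(5/2)  (w +1, c 11, <D> = A^-7 + A)
D2 (bracket A^-9 + 2A^-1 - A^3 + A^7 - A^11; 13 crossings at w = -1): V = q^(-7/2) - q^(-5/2) + q^(-3/2) - 2q^(-1/2) - q^(3/2)
why: 2 classes among 2 diagrams; unequal V(q) rules out equality


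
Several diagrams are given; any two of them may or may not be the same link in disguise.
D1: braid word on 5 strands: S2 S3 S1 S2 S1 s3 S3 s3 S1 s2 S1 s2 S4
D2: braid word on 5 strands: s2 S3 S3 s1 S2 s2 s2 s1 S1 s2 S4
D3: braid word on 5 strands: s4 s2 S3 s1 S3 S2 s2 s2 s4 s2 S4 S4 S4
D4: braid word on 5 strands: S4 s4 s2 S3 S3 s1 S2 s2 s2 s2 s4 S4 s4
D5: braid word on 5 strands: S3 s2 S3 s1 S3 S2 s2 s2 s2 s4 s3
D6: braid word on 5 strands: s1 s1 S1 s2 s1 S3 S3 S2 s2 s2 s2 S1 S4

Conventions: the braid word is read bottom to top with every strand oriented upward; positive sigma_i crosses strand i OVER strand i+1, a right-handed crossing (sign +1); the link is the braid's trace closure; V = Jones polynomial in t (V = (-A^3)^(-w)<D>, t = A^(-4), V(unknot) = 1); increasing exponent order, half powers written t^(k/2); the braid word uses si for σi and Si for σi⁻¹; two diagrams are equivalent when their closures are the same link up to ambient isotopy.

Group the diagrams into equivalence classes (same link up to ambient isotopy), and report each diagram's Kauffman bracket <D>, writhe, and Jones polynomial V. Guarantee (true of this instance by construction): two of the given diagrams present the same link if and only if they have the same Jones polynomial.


grouping into links: {D1} | {D2, D3, D4, D5, D6}
V(D1) = -t^(-11/2) + t^(-9/2) - t^(-7/2) - t^(-3/2)  (w -5, c 13, <D> = A^-9 + A^-1 - A^3 + A^7)
V(D2) = -t^(-3/2) - 2t^(1/2) + t^(3/2) - t^(5/2) + t^(7/2)  [11 crossings, <D> = -A^-11 + A^-7 - A^-3 + 2A + A^9, w = +1]
V(D3) = -t^(-3/2) - 2t^(1/2) + t^(3/2) - t^(5/2) + t^(7/2)  [13 crossings, <D> = -A^-11 + A^-7 - A^-3 + 2A + A^9, w = +1]
V(D4) = -t^(-3/2) - 2t^(1/2) + t^(3/2) - t^(5/2) + t^(7/2)  (w +3, c 13, <D> = -A^-5 + A^-1 - A^3 + 2A^7 + A^15)
D5 (bracket -A^-5 + A^-1 - A^3 + 2A^7 + A^15; 11 crossings at w = +3): V = -t^(-3/2) - 2t^(1/2) + t^(3/2) - t^(5/2) + t^(7/2)
V(D6) = -t^(-3/2) - 2t^(1/2) + t^(3/2) - t^(5/2) + t^(7/2)  (w +1, c 13, <D> = -A^-11 + A^-7 - A^-3 + 2A + A^9)
key observation: 2 classes among 6 diagrams; unequal V(t) rules out equality


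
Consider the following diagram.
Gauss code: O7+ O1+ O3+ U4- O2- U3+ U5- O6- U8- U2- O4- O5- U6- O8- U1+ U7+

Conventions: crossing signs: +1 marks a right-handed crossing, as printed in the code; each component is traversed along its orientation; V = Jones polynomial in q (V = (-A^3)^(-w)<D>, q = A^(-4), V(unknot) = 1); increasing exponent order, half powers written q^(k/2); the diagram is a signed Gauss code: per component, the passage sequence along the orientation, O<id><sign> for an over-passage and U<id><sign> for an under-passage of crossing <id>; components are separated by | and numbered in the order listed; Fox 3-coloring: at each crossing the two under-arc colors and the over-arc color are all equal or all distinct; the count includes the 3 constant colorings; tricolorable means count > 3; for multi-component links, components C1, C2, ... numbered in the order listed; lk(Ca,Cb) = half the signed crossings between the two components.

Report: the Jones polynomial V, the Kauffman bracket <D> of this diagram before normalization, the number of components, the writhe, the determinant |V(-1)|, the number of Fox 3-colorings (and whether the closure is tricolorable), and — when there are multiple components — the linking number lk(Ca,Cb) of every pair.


V(q) = -q^-6 + q^-5 - q^-4 + 2q^-3 - q^-2 + q^-1
bracket: A^-2 - A^2 + 2A^6 - A^10 + A^14 - A^18, w = -2
1 component, writhe -2, over 8 crossings
det 7, colorings 3 of 3^8 — not tricolorable
observation: the span of V is 5, forcing >= 5 crossings in any diagram


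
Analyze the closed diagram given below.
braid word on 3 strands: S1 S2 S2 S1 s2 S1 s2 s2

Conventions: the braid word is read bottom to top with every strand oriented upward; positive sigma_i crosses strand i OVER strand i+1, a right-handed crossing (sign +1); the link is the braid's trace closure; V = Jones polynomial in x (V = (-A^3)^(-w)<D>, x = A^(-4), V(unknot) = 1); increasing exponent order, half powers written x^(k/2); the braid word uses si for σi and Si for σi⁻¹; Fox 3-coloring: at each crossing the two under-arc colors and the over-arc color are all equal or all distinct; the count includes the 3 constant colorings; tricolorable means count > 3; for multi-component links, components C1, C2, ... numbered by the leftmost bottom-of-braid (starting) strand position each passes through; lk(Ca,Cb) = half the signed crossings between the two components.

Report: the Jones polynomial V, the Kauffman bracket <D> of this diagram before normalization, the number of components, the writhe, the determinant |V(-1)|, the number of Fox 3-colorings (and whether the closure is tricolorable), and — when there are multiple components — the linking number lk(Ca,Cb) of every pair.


Jones polynomial: V(x) = -x^-5 + x^-4 - x^-3 + 2x^-2 - x^-1 + 2 - x
<D> = -A^-10 + 2A^-6 - A^-2 + 2A^2 - A^6 + A^10 - A^14; writhe -2
components 1, writhe -2 (8 crossings)
3-colorings: 9 of 3^8, det 9 — tricolorable
note: the span of V is 6, forcing >= 6 crossings in any diagram


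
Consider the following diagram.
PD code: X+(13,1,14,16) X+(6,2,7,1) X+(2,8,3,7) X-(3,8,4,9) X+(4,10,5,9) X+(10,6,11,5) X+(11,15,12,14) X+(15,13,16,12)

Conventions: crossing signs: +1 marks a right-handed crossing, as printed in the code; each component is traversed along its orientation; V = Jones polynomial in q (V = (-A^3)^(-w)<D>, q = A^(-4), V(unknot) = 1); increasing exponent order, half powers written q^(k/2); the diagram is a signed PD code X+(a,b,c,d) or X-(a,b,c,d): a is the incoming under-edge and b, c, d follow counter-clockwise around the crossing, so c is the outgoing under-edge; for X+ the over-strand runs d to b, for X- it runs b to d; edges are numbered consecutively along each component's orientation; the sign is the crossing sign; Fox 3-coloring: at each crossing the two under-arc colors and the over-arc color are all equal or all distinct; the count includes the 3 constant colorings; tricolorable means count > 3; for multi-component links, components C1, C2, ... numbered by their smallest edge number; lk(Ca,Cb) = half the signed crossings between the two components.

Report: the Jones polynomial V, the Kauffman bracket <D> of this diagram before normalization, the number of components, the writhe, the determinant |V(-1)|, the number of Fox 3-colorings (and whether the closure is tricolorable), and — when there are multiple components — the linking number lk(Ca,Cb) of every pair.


Jones polynomial: V(q) = q^2 + 2q^4 - 2q^5 + q^6 - 2q^7 + q^8
<D> = A^-14 - 2A^-10 + A^-6 - 2A^-2 + 2A^2 + A^10; writhe +6
components 1, writhe +6 (8 crossings)
3-colorings: 27 of 3^8, det 9 — tricolorable
note: w = +6 (over 8 crossings) is diagram-only; (-A^3)^(-6) removes it from V


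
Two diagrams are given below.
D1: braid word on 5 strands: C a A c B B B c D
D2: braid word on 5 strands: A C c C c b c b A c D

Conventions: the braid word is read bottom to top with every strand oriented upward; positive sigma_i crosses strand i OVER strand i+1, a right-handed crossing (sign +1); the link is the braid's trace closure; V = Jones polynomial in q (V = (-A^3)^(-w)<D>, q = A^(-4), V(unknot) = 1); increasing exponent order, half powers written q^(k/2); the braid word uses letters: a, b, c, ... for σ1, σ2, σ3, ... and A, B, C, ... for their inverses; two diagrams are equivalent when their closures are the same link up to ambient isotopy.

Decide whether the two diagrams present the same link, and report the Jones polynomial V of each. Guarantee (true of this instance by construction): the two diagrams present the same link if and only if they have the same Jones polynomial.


equivalent: no
D1 (bracket A^-7 + A^-3 + A - A^9; 9 crossings at w = -3): V = q^(-9/2) - q^(-5/2) - q^(-3/2) - q^(-1/2)
V(D2) = -q^(-3/2) - 2q^(1/2) + q^(3/2) - q^(5/2) + q^(7/2)  (w +1, c 11, <D> = -A^-11 + A^-7 - A^-3 + 2A + A^9)
key observation: 2 classes among 2 diagrams; unequal V(q) rules out equality


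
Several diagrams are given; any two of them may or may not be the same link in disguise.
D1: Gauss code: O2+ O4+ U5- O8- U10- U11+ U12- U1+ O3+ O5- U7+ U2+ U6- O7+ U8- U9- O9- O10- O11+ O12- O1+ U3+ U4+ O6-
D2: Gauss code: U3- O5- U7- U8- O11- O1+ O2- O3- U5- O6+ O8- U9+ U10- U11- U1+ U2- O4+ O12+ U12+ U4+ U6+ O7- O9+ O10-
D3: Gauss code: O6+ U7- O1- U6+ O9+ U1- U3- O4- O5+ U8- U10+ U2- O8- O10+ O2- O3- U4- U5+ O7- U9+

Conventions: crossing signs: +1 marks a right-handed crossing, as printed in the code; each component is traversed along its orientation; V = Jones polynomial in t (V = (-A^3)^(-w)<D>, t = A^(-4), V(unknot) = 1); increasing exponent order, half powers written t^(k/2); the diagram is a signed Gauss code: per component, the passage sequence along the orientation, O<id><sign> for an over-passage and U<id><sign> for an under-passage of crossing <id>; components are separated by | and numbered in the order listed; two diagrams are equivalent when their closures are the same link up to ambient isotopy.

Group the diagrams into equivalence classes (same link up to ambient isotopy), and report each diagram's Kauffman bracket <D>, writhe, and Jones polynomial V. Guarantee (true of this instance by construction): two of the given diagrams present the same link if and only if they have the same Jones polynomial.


grouping into links: {D1} | {D2} | {D3}
V(D1) = 1  (w 0, c 12, <D> = 1)
V(D2) = -t^-6 + t^-5 - t^-4 + 2t^-3 - t^-2 + t^-1  (w -2, c 12, <D> = A^-2 - A^2 + 2A^6 - A^10 + A^14 - A^18)
D3 (bracket A^-14 - A^-10 + A^-6 - A^-2 + A^2; 10 crossings at w = -2): V = t^-2 - t^-1 + 1 - t + t^2
why: 3 classes among 3 diagrams; unequal V(t) rules out equality


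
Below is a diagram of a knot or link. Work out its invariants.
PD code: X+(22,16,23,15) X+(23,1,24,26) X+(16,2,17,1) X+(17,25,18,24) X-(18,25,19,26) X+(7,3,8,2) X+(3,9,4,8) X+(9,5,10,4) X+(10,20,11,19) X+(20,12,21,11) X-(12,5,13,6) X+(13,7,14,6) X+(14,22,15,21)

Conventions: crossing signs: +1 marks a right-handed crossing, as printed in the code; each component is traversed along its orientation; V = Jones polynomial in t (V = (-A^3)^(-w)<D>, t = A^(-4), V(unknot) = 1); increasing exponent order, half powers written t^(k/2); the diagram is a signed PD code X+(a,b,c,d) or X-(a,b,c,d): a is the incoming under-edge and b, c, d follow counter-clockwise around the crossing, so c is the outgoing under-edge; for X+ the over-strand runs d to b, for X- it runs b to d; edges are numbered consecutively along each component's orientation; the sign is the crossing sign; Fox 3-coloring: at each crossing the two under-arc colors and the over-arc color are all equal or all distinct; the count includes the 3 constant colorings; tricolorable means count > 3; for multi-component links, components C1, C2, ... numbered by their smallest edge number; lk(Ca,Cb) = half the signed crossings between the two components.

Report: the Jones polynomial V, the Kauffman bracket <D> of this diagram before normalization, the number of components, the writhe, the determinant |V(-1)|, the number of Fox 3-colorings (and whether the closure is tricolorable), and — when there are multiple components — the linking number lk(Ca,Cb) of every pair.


Jones polynomial: V(t) = t^3 + 2t^5 - 2t^6 + 2t^7 - 3t^8 + 2t^9 - 2t^10 + t^11
<D> = -A^-17 + 2A^-13 - 2A^-9 + 3A^-5 - 2A^-1 + 2A^3 - 2A^7 - A^15; writhe +9
components 1, writhe +9 (13 crossings)
3-colorings: 9 of 3^13, det 15 — tricolorable
note: w = +9 (over 13 crossings) is diagram-only; (-A^3)^(-9) removes it from V


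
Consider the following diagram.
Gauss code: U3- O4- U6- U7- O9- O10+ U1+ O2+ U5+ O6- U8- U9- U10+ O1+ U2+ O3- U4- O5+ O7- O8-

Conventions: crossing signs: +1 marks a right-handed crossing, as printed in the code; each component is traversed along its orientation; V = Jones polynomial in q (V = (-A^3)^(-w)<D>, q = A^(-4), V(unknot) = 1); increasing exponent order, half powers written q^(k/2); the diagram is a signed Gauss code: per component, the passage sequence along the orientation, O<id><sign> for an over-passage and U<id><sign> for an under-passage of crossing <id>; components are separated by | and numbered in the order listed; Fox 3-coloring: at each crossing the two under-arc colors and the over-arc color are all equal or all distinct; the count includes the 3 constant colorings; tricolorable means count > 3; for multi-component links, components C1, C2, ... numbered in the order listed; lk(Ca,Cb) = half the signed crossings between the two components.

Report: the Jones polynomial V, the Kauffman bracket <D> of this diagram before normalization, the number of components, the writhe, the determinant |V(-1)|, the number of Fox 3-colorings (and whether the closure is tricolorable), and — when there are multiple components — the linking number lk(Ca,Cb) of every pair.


V(q) = -q^-4 + q^-3 + q^-1
bracket: A^-2 + A^6 - A^10, w = -2
1 component, writhe -2, over 10 crossings
det 3, colorings 9 of 3^10 — tricolorable
observation: w = -2 (over 10 crossings) is diagram-only; (-A^3)^(2) removes it from V


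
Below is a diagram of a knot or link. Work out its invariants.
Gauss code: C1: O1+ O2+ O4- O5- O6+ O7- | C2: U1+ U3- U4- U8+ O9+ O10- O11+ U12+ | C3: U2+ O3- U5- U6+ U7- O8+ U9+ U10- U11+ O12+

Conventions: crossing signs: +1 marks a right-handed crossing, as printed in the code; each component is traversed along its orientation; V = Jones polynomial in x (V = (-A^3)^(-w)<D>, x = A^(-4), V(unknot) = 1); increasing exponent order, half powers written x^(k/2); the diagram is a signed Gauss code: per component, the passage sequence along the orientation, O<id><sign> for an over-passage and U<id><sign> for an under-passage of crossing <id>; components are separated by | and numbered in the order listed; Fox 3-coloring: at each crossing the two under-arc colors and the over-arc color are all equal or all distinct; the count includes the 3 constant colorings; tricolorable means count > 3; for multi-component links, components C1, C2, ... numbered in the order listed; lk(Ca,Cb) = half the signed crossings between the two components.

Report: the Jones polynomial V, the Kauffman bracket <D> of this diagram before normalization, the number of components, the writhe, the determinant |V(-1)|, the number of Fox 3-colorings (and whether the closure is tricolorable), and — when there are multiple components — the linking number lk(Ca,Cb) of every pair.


V = 1 + x + x^2 + x^3
<D> = A^-6 + A^-2 + A^2 + A^6 (w = +2)
3 components over 12 crossings, w = +2
lk(C1,C2): 0
lk(C1,C3) = 0
linking number lk(C2,C3) = +1
9 Fox colorings among 3^13, |V(-1)| = 0: tricolorable
why: w = +2 (over 12 crossings) is diagram-only; (-A^3)^(-2) removes it from V
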